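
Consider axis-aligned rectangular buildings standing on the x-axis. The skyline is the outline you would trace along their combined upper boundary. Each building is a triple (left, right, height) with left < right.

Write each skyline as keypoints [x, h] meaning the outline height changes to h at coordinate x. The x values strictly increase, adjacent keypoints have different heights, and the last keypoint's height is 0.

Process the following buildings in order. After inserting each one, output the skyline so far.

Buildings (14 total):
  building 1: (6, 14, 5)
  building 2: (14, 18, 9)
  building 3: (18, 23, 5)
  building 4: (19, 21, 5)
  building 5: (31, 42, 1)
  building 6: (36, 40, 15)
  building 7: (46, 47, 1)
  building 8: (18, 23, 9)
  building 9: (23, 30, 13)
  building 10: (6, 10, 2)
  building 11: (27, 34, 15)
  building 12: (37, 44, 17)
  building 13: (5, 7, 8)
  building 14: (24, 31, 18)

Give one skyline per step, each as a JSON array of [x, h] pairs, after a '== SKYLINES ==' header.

== SKYLINES ==
[[6,5],[14,0]]
[[6,5],[14,9],[18,0]]
[[6,5],[14,9],[18,5],[23,0]]
[[6,5],[14,9],[18,5],[23,0]]
[[6,5],[14,9],[18,5],[23,0],[31,1],[42,0]]
[[6,5],[14,9],[18,5],[23,0],[31,1],[36,15],[40,1],[42,0]]
[[6,5],[14,9],[18,5],[23,0],[31,1],[36,15],[40,1],[42,0],[46,1],[47,0]]
[[6,5],[14,9],[23,0],[31,1],[36,15],[40,1],[42,0],[46,1],[47,0]]
[[6,5],[14,9],[23,13],[30,0],[31,1],[36,15],[40,1],[42,0],[46,1],[47,0]]
[[6,5],[14,9],[23,13],[30,0],[31,1],[36,15],[40,1],[42,0],[46,1],[47,0]]
[[6,5],[14,9],[23,13],[27,15],[34,1],[36,15],[40,1],[42,0],[46,1],[47,0]]
[[6,5],[14,9],[23,13],[27,15],[34,1],[36,15],[37,17],[44,0],[46,1],[47,0]]
[[5,8],[7,5],[14,9],[23,13],[27,15],[34,1],[36,15],[37,17],[44,0],[46,1],[47,0]]
[[5,8],[7,5],[14,9],[23,13],[24,18],[31,15],[34,1],[36,15],[37,17],[44,0],[46,1],[47,0]]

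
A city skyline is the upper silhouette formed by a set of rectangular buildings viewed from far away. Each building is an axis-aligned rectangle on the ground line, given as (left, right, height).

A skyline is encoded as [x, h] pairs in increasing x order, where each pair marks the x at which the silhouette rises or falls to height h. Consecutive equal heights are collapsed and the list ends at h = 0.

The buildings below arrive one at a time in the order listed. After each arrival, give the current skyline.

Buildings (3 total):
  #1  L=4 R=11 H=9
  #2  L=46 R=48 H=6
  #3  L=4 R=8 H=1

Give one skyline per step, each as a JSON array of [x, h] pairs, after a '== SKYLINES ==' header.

== SKYLINES ==
[[4,9],[11,0]]
[[4,9],[11,0],[46,6],[48,0]]
[[4,9],[11,0],[46,6],[48,0]]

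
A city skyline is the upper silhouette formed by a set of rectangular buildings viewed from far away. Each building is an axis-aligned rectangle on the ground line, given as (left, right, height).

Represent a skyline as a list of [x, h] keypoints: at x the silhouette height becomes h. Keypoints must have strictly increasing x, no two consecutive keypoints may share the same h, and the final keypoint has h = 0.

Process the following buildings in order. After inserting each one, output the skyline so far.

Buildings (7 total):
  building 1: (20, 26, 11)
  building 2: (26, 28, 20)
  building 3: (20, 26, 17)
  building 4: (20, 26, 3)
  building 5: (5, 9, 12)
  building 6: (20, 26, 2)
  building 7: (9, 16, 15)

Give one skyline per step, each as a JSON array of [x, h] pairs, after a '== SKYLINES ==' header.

== SKYLINES ==
[[20,11],[26,0]]
[[20,11],[26,20],[28,0]]
[[20,17],[26,20],[28,0]]
[[20,17],[26,20],[28,0]]
[[5,12],[9,0],[20,17],[26,20],[28,0]]
[[5,12],[9,0],[20,17],[26,20],[28,0]]
[[5,12],[9,15],[16,0],[20,17],[26,20],[28,0]]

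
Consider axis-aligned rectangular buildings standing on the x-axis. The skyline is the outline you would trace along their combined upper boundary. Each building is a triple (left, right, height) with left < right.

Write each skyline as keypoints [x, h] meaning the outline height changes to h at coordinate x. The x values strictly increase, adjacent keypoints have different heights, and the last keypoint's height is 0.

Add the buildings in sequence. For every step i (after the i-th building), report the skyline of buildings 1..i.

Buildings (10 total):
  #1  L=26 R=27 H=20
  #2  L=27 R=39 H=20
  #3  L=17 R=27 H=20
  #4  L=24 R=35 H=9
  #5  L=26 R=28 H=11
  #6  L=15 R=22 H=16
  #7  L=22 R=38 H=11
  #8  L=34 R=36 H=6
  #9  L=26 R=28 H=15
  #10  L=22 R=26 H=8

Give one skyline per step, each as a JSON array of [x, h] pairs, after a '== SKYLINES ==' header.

== SKYLINES ==
[[26,20],[27,0]]
[[26,20],[39,0]]
[[17,20],[39,0]]
[[17,20],[39,0]]
[[17,20],[39,0]]
[[15,16],[17,20],[39,0]]
[[15,16],[17,20],[39,0]]
[[15,16],[17,20],[39,0]]
[[15,16],[17,20],[39,0]]
[[15,16],[17,20],[39,0]]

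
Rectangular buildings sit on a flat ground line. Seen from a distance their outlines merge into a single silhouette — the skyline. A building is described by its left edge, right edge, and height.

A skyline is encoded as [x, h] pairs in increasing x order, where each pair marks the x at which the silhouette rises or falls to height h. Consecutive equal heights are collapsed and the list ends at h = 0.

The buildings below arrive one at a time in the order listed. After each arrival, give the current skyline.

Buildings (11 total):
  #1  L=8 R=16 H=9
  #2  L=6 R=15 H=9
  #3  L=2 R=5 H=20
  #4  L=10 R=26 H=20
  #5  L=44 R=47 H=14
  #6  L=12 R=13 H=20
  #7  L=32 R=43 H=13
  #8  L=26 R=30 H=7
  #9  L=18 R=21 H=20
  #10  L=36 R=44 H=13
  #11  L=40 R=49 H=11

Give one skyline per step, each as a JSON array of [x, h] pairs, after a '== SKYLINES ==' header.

== SKYLINES ==
[[8,9],[16,0]]
[[6,9],[16,0]]
[[2,20],[5,0],[6,9],[16,0]]
[[2,20],[5,0],[6,9],[10,20],[26,0]]
[[2,20],[5,0],[6,9],[10,20],[26,0],[44,14],[47,0]]
[[2,20],[5,0],[6,9],[10,20],[26,0],[44,14],[47,0]]
[[2,20],[5,0],[6,9],[10,20],[26,0],[32,13],[43,0],[44,14],[47,0]]
[[2,20],[5,0],[6,9],[10,20],[26,7],[30,0],[32,13],[43,0],[44,14],[47,0]]
[[2,20],[5,0],[6,9],[10,20],[26,7],[30,0],[32,13],[43,0],[44,14],[47,0]]
[[2,20],[5,0],[6,9],[10,20],[26,7],[30,0],[32,13],[44,14],[47,0]]
[[2,20],[5,0],[6,9],[10,20],[26,7],[30,0],[32,13],[44,14],[47,11],[49,0]]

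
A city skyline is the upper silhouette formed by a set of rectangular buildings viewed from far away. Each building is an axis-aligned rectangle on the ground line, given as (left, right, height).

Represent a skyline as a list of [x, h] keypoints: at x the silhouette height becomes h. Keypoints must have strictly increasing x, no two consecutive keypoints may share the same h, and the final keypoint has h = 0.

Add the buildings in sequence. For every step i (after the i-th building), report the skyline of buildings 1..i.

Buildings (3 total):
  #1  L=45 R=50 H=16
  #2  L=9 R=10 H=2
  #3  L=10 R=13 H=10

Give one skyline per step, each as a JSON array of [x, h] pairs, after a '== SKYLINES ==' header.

== SKYLINES ==
[[45,16],[50,0]]
[[9,2],[10,0],[45,16],[50,0]]
[[9,2],[10,10],[13,0],[45,16],[50,0]]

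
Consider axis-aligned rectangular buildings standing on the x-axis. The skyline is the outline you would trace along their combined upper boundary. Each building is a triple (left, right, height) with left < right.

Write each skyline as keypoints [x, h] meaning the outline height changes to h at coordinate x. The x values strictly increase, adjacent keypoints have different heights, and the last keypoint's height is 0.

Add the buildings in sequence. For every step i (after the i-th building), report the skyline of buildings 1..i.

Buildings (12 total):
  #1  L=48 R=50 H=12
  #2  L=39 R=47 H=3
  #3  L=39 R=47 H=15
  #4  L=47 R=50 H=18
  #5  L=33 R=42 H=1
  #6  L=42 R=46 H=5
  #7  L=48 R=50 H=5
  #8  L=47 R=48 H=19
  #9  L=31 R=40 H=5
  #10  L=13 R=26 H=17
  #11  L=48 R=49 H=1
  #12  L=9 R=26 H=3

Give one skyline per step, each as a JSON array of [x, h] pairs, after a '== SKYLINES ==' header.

== SKYLINES ==
[[48,12],[50,0]]
[[39,3],[47,0],[48,12],[50,0]]
[[39,15],[47,0],[48,12],[50,0]]
[[39,15],[47,18],[50,0]]
[[33,1],[39,15],[47,18],[50,0]]
[[33,1],[39,15],[47,18],[50,0]]
[[33,1],[39,15],[47,18],[50,0]]
[[33,1],[39,15],[47,19],[48,18],[50,0]]
[[31,5],[39,15],[47,19],[48,18],[50,0]]
[[13,17],[26,0],[31,5],[39,15],[47,19],[48,18],[50,0]]
[[13,17],[26,0],[31,5],[39,15],[47,19],[48,18],[50,0]]
[[9,3],[13,17],[26,0],[31,5],[39,15],[47,19],[48,18],[50,0]]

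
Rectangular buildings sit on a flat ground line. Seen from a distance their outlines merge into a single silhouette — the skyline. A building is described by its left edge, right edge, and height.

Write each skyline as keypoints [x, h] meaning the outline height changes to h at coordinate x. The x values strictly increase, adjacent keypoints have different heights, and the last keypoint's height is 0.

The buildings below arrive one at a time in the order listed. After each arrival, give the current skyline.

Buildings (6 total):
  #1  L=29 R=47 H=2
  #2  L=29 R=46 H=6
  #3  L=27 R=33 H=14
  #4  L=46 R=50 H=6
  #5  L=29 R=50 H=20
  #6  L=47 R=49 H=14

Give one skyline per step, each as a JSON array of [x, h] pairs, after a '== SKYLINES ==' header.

== SKYLINES ==
[[29,2],[47,0]]
[[29,6],[46,2],[47,0]]
[[27,14],[33,6],[46,2],[47,0]]
[[27,14],[33,6],[50,0]]
[[27,14],[29,20],[50,0]]
[[27,14],[29,20],[50,0]]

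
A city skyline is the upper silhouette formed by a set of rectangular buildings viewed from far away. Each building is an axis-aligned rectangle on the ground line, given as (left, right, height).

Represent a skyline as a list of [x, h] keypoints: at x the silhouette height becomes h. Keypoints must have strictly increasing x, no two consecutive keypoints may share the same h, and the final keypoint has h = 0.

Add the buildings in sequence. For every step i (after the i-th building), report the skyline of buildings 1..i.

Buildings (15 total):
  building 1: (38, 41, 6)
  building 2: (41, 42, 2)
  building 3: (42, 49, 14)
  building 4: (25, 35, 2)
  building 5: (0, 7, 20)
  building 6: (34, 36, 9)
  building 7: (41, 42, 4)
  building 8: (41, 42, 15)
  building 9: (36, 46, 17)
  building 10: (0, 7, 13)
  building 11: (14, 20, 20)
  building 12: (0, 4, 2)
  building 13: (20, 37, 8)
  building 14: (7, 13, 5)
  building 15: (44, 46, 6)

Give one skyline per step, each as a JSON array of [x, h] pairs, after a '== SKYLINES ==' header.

== SKYLINES ==
[[38,6],[41,0]]
[[38,6],[41,2],[42,0]]
[[38,6],[41,2],[42,14],[49,0]]
[[25,2],[35,0],[38,6],[41,2],[42,14],[49,0]]
[[0,20],[7,0],[25,2],[35,0],[38,6],[41,2],[42,14],[49,0]]
[[0,20],[7,0],[25,2],[34,9],[36,0],[38,6],[41,2],[42,14],[49,0]]
[[0,20],[7,0],[25,2],[34,9],[36,0],[38,6],[41,4],[42,14],[49,0]]
[[0,20],[7,0],[25,2],[34,9],[36,0],[38,6],[41,15],[42,14],[49,0]]
[[0,20],[7,0],[25,2],[34,9],[36,17],[46,14],[49,0]]
[[0,20],[7,0],[25,2],[34,9],[36,17],[46,14],[49,0]]
[[0,20],[7,0],[14,20],[20,0],[25,2],[34,9],[36,17],[46,14],[49,0]]
[[0,20],[7,0],[14,20],[20,0],[25,2],[34,9],[36,17],[46,14],[49,0]]
[[0,20],[7,0],[14,20],[20,8],[34,9],[36,17],[46,14],[49,0]]
[[0,20],[7,5],[13,0],[14,20],[20,8],[34,9],[36,17],[46,14],[49,0]]
[[0,20],[7,5],[13,0],[14,20],[20,8],[34,9],[36,17],[46,14],[49,0]]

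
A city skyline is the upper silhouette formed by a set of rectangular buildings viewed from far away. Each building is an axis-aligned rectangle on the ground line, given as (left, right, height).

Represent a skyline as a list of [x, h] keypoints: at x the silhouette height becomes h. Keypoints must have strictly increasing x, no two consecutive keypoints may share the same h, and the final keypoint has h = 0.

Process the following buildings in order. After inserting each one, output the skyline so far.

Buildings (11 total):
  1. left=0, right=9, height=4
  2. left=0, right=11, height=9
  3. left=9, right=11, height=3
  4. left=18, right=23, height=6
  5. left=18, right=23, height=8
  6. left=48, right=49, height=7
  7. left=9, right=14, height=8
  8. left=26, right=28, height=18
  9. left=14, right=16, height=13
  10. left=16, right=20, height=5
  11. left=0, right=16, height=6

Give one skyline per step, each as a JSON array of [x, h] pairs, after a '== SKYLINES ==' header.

== SKYLINES ==
[[0,4],[9,0]]
[[0,9],[11,0]]
[[0,9],[11,0]]
[[0,9],[11,0],[18,6],[23,0]]
[[0,9],[11,0],[18,8],[23,0]]
[[0,9],[11,0],[18,8],[23,0],[48,7],[49,0]]
[[0,9],[11,8],[14,0],[18,8],[23,0],[48,7],[49,0]]
[[0,9],[11,8],[14,0],[18,8],[23,0],[26,18],[28,0],[48,7],[49,0]]
[[0,9],[11,8],[14,13],[16,0],[18,8],[23,0],[26,18],[28,0],[48,7],[49,0]]
[[0,9],[11,8],[14,13],[16,5],[18,8],[23,0],[26,18],[28,0],[48,7],[49,0]]
[[0,9],[11,8],[14,13],[16,5],[18,8],[23,0],[26,18],[28,0],[48,7],[49,0]]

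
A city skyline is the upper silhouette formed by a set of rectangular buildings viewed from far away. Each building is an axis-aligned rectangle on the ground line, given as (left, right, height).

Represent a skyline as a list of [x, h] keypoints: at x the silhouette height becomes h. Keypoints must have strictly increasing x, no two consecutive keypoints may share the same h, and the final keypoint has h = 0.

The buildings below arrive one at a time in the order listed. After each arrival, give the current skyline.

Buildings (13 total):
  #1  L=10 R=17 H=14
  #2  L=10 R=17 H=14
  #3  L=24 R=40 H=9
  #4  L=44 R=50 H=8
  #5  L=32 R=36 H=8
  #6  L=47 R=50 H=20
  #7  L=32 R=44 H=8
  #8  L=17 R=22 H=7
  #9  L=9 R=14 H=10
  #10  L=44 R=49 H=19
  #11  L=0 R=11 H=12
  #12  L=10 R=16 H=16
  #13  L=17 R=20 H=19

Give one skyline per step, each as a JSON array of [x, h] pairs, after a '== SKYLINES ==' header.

== SKYLINES ==
[[10,14],[17,0]]
[[10,14],[17,0]]
[[10,14],[17,0],[24,9],[40,0]]
[[10,14],[17,0],[24,9],[40,0],[44,8],[50,0]]
[[10,14],[17,0],[24,9],[40,0],[44,8],[50,0]]
[[10,14],[17,0],[24,9],[40,0],[44,8],[47,20],[50,0]]
[[10,14],[17,0],[24,9],[40,8],[47,20],[50,0]]
[[10,14],[17,7],[22,0],[24,9],[40,8],[47,20],[50,0]]
[[9,10],[10,14],[17,7],[22,0],[24,9],[40,8],[47,20],[50,0]]
[[9,10],[10,14],[17,7],[22,0],[24,9],[40,8],[44,19],[47,20],[50,0]]
[[0,12],[10,14],[17,7],[22,0],[24,9],[40,8],[44,19],[47,20],[50,0]]
[[0,12],[10,16],[16,14],[17,7],[22,0],[24,9],[40,8],[44,19],[47,20],[50,0]]
[[0,12],[10,16],[16,14],[17,19],[20,7],[22,0],[24,9],[40,8],[44,19],[47,20],[50,0]]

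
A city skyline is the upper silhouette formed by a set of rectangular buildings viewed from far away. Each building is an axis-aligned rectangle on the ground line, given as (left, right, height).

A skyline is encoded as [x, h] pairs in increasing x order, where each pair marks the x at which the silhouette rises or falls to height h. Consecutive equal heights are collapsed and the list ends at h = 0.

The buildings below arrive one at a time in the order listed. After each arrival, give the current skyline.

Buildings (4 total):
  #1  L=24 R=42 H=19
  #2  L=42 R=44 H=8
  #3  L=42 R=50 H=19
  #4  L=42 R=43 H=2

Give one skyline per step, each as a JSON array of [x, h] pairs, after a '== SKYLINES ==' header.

== SKYLINES ==
[[24,19],[42,0]]
[[24,19],[42,8],[44,0]]
[[24,19],[50,0]]
[[24,19],[50,0]]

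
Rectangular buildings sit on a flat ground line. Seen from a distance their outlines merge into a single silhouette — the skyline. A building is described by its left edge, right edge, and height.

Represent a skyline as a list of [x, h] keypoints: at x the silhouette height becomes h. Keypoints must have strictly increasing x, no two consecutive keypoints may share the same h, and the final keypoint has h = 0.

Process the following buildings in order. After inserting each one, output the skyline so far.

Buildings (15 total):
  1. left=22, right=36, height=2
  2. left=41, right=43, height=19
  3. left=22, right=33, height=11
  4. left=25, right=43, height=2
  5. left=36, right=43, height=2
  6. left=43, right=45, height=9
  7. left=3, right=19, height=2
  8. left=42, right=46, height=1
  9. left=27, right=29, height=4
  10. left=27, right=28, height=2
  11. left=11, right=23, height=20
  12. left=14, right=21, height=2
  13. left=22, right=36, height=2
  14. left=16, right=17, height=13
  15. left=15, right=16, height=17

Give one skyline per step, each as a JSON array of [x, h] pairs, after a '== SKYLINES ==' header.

== SKYLINES ==
[[22,2],[36,0]]
[[22,2],[36,0],[41,19],[43,0]]
[[22,11],[33,2],[36,0],[41,19],[43,0]]
[[22,11],[33,2],[41,19],[43,0]]
[[22,11],[33,2],[41,19],[43,0]]
[[22,11],[33,2],[41,19],[43,9],[45,0]]
[[3,2],[19,0],[22,11],[33,2],[41,19],[43,9],[45,0]]
[[3,2],[19,0],[22,11],[33,2],[41,19],[43,9],[45,1],[46,0]]
[[3,2],[19,0],[22,11],[33,2],[41,19],[43,9],[45,1],[46,0]]
[[3,2],[19,0],[22,11],[33,2],[41,19],[43,9],[45,1],[46,0]]
[[3,2],[11,20],[23,11],[33,2],[41,19],[43,9],[45,1],[46,0]]
[[3,2],[11,20],[23,11],[33,2],[41,19],[43,9],[45,1],[46,0]]
[[3,2],[11,20],[23,11],[33,2],[41,19],[43,9],[45,1],[46,0]]
[[3,2],[11,20],[23,11],[33,2],[41,19],[43,9],[45,1],[46,0]]
[[3,2],[11,20],[23,11],[33,2],[41,19],[43,9],[45,1],[46,0]]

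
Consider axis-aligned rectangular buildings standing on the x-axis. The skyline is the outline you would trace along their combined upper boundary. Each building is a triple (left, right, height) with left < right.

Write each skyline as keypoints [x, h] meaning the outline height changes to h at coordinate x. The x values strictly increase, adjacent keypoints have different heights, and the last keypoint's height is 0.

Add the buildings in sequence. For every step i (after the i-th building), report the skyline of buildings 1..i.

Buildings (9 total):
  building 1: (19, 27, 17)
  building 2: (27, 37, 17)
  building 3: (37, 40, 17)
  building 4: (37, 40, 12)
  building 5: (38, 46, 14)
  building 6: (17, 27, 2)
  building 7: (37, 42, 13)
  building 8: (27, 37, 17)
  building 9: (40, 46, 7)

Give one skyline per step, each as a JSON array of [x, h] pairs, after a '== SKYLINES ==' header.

== SKYLINES ==
[[19,17],[27,0]]
[[19,17],[37,0]]
[[19,17],[40,0]]
[[19,17],[40,0]]
[[19,17],[40,14],[46,0]]
[[17,2],[19,17],[40,14],[46,0]]
[[17,2],[19,17],[40,14],[46,0]]
[[17,2],[19,17],[40,14],[46,0]]
[[17,2],[19,17],[40,14],[46,0]]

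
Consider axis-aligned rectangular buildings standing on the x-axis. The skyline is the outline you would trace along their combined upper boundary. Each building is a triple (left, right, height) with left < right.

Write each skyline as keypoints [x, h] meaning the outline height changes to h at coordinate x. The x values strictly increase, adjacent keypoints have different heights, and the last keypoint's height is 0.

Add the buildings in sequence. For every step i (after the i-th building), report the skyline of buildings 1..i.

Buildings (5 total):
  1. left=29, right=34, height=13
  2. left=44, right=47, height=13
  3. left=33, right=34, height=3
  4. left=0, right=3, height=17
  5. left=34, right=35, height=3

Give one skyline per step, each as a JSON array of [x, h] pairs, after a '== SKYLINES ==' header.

== SKYLINES ==
[[29,13],[34,0]]
[[29,13],[34,0],[44,13],[47,0]]
[[29,13],[34,0],[44,13],[47,0]]
[[0,17],[3,0],[29,13],[34,0],[44,13],[47,0]]
[[0,17],[3,0],[29,13],[34,3],[35,0],[44,13],[47,0]]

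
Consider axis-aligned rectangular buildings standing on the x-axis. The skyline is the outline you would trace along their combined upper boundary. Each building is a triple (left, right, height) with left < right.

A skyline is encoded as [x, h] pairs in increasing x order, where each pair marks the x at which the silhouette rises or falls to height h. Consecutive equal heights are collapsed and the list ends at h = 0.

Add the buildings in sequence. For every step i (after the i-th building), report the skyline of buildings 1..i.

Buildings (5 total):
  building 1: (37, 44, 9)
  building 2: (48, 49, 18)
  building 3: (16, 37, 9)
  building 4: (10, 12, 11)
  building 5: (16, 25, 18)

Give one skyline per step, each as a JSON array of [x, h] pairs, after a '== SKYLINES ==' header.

== SKYLINES ==
[[37,9],[44,0]]
[[37,9],[44,0],[48,18],[49,0]]
[[16,9],[44,0],[48,18],[49,0]]
[[10,11],[12,0],[16,9],[44,0],[48,18],[49,0]]
[[10,11],[12,0],[16,18],[25,9],[44,0],[48,18],[49,0]]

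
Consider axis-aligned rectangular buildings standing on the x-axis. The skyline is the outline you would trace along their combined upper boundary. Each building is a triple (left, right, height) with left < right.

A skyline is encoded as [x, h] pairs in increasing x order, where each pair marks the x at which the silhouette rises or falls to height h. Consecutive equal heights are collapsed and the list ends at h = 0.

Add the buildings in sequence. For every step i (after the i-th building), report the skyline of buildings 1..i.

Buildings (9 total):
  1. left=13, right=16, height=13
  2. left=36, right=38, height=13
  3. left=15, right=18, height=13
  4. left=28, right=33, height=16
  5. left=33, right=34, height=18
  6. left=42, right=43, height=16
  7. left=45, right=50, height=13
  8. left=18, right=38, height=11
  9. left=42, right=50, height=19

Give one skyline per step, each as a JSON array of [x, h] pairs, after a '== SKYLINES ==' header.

== SKYLINES ==
[[13,13],[16,0]]
[[13,13],[16,0],[36,13],[38,0]]
[[13,13],[18,0],[36,13],[38,0]]
[[13,13],[18,0],[28,16],[33,0],[36,13],[38,0]]
[[13,13],[18,0],[28,16],[33,18],[34,0],[36,13],[38,0]]
[[13,13],[18,0],[28,16],[33,18],[34,0],[36,13],[38,0],[42,16],[43,0]]
[[13,13],[18,0],[28,16],[33,18],[34,0],[36,13],[38,0],[42,16],[43,0],[45,13],[50,0]]
[[13,13],[18,11],[28,16],[33,18],[34,11],[36,13],[38,0],[42,16],[43,0],[45,13],[50,0]]
[[13,13],[18,11],[28,16],[33,18],[34,11],[36,13],[38,0],[42,19],[50,0]]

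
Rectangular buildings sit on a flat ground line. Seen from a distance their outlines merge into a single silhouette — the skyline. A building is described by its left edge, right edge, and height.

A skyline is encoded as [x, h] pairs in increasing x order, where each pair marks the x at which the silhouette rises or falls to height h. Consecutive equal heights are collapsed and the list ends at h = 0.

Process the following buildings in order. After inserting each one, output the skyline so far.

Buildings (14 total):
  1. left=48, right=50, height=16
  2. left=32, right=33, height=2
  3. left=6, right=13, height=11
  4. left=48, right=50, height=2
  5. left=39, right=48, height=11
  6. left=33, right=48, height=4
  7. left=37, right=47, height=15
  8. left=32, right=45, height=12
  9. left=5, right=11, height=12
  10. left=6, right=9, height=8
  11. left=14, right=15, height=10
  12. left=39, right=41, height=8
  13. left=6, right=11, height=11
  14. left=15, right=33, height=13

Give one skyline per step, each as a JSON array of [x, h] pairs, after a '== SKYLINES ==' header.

== SKYLINES ==
[[48,16],[50,0]]
[[32,2],[33,0],[48,16],[50,0]]
[[6,11],[13,0],[32,2],[33,0],[48,16],[50,0]]
[[6,11],[13,0],[32,2],[33,0],[48,16],[50,0]]
[[6,11],[13,0],[32,2],[33,0],[39,11],[48,16],[50,0]]
[[6,11],[13,0],[32,2],[33,4],[39,11],[48,16],[50,0]]
[[6,11],[13,0],[32,2],[33,4],[37,15],[47,11],[48,16],[50,0]]
[[6,11],[13,0],[32,12],[37,15],[47,11],[48,16],[50,0]]
[[5,12],[11,11],[13,0],[32,12],[37,15],[47,11],[48,16],[50,0]]
[[5,12],[11,11],[13,0],[32,12],[37,15],[47,11],[48,16],[50,0]]
[[5,12],[11,11],[13,0],[14,10],[15,0],[32,12],[37,15],[47,11],[48,16],[50,0]]
[[5,12],[11,11],[13,0],[14,10],[15,0],[32,12],[37,15],[47,11],[48,16],[50,0]]
[[5,12],[11,11],[13,0],[14,10],[15,0],[32,12],[37,15],[47,11],[48,16],[50,0]]
[[5,12],[11,11],[13,0],[14,10],[15,13],[33,12],[37,15],[47,11],[48,16],[50,0]]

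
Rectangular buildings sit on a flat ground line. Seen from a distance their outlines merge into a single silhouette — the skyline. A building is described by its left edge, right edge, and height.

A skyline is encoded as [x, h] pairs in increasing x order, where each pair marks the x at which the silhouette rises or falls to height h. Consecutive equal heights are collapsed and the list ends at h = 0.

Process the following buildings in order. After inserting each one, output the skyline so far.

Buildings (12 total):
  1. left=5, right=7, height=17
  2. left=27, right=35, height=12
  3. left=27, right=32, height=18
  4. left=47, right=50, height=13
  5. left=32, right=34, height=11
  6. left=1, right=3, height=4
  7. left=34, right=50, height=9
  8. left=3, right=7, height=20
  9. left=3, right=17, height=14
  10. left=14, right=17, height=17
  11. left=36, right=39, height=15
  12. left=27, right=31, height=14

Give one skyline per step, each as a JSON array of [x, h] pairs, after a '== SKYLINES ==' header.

== SKYLINES ==
[[5,17],[7,0]]
[[5,17],[7,0],[27,12],[35,0]]
[[5,17],[7,0],[27,18],[32,12],[35,0]]
[[5,17],[7,0],[27,18],[32,12],[35,0],[47,13],[50,0]]
[[5,17],[7,0],[27,18],[32,12],[35,0],[47,13],[50,0]]
[[1,4],[3,0],[5,17],[7,0],[27,18],[32,12],[35,0],[47,13],[50,0]]
[[1,4],[3,0],[5,17],[7,0],[27,18],[32,12],[35,9],[47,13],[50,0]]
[[1,4],[3,20],[7,0],[27,18],[32,12],[35,9],[47,13],[50,0]]
[[1,4],[3,20],[7,14],[17,0],[27,18],[32,12],[35,9],[47,13],[50,0]]
[[1,4],[3,20],[7,14],[14,17],[17,0],[27,18],[32,12],[35,9],[47,13],[50,0]]
[[1,4],[3,20],[7,14],[14,17],[17,0],[27,18],[32,12],[35,9],[36,15],[39,9],[47,13],[50,0]]
[[1,4],[3,20],[7,14],[14,17],[17,0],[27,18],[32,12],[35,9],[36,15],[39,9],[47,13],[50,0]]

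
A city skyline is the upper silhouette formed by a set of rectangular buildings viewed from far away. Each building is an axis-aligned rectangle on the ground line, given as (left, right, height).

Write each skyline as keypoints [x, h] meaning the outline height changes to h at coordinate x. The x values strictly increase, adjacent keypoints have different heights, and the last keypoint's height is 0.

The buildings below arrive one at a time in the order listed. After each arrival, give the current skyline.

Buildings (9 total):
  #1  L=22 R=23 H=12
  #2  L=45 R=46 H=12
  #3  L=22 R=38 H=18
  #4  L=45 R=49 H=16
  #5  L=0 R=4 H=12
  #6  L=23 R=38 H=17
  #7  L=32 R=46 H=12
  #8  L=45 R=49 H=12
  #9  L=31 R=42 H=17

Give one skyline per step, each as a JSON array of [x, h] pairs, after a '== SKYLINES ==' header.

== SKYLINES ==
[[22,12],[23,0]]
[[22,12],[23,0],[45,12],[46,0]]
[[22,18],[38,0],[45,12],[46,0]]
[[22,18],[38,0],[45,16],[49,0]]
[[0,12],[4,0],[22,18],[38,0],[45,16],[49,0]]
[[0,12],[4,0],[22,18],[38,0],[45,16],[49,0]]
[[0,12],[4,0],[22,18],[38,12],[45,16],[49,0]]
[[0,12],[4,0],[22,18],[38,12],[45,16],[49,0]]
[[0,12],[4,0],[22,18],[38,17],[42,12],[45,16],[49,0]]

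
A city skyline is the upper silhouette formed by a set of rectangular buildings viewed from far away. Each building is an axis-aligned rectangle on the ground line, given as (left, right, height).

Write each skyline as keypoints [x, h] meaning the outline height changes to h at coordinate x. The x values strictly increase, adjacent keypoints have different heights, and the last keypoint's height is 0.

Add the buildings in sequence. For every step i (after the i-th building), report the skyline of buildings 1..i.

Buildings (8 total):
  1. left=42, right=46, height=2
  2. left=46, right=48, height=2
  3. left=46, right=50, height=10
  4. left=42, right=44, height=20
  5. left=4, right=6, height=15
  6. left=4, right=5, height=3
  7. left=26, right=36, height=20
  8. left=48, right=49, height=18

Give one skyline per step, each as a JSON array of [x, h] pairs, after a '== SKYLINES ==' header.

== SKYLINES ==
[[42,2],[46,0]]
[[42,2],[48,0]]
[[42,2],[46,10],[50,0]]
[[42,20],[44,2],[46,10],[50,0]]
[[4,15],[6,0],[42,20],[44,2],[46,10],[50,0]]
[[4,15],[6,0],[42,20],[44,2],[46,10],[50,0]]
[[4,15],[6,0],[26,20],[36,0],[42,20],[44,2],[46,10],[50,0]]
[[4,15],[6,0],[26,20],[36,0],[42,20],[44,2],[46,10],[48,18],[49,10],[50,0]]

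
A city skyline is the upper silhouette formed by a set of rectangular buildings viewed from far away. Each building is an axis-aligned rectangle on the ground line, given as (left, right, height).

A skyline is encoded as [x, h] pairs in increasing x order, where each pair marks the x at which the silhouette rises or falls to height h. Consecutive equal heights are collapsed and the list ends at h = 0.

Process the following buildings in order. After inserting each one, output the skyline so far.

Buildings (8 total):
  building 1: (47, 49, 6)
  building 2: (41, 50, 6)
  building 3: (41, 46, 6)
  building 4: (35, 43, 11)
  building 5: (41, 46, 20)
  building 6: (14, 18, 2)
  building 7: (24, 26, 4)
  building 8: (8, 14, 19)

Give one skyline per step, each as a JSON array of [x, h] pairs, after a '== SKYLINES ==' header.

== SKYLINES ==
[[47,6],[49,0]]
[[41,6],[50,0]]
[[41,6],[50,0]]
[[35,11],[43,6],[50,0]]
[[35,11],[41,20],[46,6],[50,0]]
[[14,2],[18,0],[35,11],[41,20],[46,6],[50,0]]
[[14,2],[18,0],[24,4],[26,0],[35,11],[41,20],[46,6],[50,0]]
[[8,19],[14,2],[18,0],[24,4],[26,0],[35,11],[41,20],[46,6],[50,0]]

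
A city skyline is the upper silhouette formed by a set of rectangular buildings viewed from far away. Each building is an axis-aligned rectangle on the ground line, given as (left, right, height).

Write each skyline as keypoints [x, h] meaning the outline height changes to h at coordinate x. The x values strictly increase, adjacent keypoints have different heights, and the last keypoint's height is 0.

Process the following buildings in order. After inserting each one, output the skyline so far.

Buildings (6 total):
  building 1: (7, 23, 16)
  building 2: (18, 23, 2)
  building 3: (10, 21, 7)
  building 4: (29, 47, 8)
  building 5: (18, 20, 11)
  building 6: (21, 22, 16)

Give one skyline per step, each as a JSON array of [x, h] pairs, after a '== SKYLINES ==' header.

== SKYLINES ==
[[7,16],[23,0]]
[[7,16],[23,0]]
[[7,16],[23,0]]
[[7,16],[23,0],[29,8],[47,0]]
[[7,16],[23,0],[29,8],[47,0]]
[[7,16],[23,0],[29,8],[47,0]]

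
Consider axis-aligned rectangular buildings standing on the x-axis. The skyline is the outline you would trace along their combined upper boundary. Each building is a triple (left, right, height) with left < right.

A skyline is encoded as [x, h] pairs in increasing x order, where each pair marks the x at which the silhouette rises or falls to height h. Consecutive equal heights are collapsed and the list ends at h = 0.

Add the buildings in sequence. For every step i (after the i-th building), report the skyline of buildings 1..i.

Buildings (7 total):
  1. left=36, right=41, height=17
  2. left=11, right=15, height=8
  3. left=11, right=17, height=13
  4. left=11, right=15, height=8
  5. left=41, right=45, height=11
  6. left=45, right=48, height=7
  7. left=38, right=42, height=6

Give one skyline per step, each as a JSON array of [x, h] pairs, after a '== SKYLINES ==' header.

== SKYLINES ==
[[36,17],[41,0]]
[[11,8],[15,0],[36,17],[41,0]]
[[11,13],[17,0],[36,17],[41,0]]
[[11,13],[17,0],[36,17],[41,0]]
[[11,13],[17,0],[36,17],[41,11],[45,0]]
[[11,13],[17,0],[36,17],[41,11],[45,7],[48,0]]
[[11,13],[17,0],[36,17],[41,11],[45,7],[48,0]]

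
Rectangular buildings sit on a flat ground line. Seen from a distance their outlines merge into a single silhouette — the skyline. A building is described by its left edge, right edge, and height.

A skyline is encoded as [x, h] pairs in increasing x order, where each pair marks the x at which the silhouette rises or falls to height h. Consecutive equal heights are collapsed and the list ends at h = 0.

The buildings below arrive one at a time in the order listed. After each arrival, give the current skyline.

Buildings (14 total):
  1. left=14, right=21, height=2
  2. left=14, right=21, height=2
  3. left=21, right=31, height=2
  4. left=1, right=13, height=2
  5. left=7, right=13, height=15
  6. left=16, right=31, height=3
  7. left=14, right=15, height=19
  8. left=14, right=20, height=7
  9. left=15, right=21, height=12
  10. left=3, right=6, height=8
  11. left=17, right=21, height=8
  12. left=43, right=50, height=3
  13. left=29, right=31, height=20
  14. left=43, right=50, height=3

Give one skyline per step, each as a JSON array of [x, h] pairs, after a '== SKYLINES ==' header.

== SKYLINES ==
[[14,2],[21,0]]
[[14,2],[21,0]]
[[14,2],[31,0]]
[[1,2],[13,0],[14,2],[31,0]]
[[1,2],[7,15],[13,0],[14,2],[31,0]]
[[1,2],[7,15],[13,0],[14,2],[16,3],[31,0]]
[[1,2],[7,15],[13,0],[14,19],[15,2],[16,3],[31,0]]
[[1,2],[7,15],[13,0],[14,19],[15,7],[20,3],[31,0]]
[[1,2],[7,15],[13,0],[14,19],[15,12],[21,3],[31,0]]
[[1,2],[3,8],[6,2],[7,15],[13,0],[14,19],[15,12],[21,3],[31,0]]
[[1,2],[3,8],[6,2],[7,15],[13,0],[14,19],[15,12],[21,3],[31,0]]
[[1,2],[3,8],[6,2],[7,15],[13,0],[14,19],[15,12],[21,3],[31,0],[43,3],[50,0]]
[[1,2],[3,8],[6,2],[7,15],[13,0],[14,19],[15,12],[21,3],[29,20],[31,0],[43,3],[50,0]]
[[1,2],[3,8],[6,2],[7,15],[13,0],[14,19],[15,12],[21,3],[29,20],[31,0],[43,3],[50,0]]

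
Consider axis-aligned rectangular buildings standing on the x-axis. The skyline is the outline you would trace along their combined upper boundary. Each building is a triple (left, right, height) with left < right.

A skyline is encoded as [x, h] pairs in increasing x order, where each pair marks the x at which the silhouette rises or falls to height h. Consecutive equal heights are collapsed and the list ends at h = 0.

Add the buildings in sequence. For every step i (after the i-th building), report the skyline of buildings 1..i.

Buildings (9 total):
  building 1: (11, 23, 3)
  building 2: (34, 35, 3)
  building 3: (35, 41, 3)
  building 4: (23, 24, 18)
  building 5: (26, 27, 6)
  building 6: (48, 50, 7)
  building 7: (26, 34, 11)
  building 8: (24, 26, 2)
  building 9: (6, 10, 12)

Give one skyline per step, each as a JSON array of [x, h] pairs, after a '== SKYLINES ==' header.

== SKYLINES ==
[[11,3],[23,0]]
[[11,3],[23,0],[34,3],[35,0]]
[[11,3],[23,0],[34,3],[41,0]]
[[11,3],[23,18],[24,0],[34,3],[41,0]]
[[11,3],[23,18],[24,0],[26,6],[27,0],[34,3],[41,0]]
[[11,3],[23,18],[24,0],[26,6],[27,0],[34,3],[41,0],[48,7],[50,0]]
[[11,3],[23,18],[24,0],[26,11],[34,3],[41,0],[48,7],[50,0]]
[[11,3],[23,18],[24,2],[26,11],[34,3],[41,0],[48,7],[50,0]]
[[6,12],[10,0],[11,3],[23,18],[24,2],[26,11],[34,3],[41,0],[48,7],[50,0]]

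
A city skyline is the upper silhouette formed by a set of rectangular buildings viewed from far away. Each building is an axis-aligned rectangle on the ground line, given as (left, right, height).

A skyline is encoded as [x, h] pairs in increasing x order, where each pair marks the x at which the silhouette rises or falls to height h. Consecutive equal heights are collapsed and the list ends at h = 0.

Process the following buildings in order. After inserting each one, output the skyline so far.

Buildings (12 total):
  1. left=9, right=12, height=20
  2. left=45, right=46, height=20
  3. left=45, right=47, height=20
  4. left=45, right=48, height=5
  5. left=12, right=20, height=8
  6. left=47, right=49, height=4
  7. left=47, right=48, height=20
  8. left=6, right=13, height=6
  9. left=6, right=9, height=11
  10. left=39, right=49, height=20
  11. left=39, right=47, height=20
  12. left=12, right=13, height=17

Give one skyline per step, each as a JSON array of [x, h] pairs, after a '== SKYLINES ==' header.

== SKYLINES ==
[[9,20],[12,0]]
[[9,20],[12,0],[45,20],[46,0]]
[[9,20],[12,0],[45,20],[47,0]]
[[9,20],[12,0],[45,20],[47,5],[48,0]]
[[9,20],[12,8],[20,0],[45,20],[47,5],[48,0]]
[[9,20],[12,8],[20,0],[45,20],[47,5],[48,4],[49,0]]
[[9,20],[12,8],[20,0],[45,20],[48,4],[49,0]]
[[6,6],[9,20],[12,8],[20,0],[45,20],[48,4],[49,0]]
[[6,11],[9,20],[12,8],[20,0],[45,20],[48,4],[49,0]]
[[6,11],[9,20],[12,8],[20,0],[39,20],[49,0]]
[[6,11],[9,20],[12,8],[20,0],[39,20],[49,0]]
[[6,11],[9,20],[12,17],[13,8],[20,0],[39,20],[49,0]]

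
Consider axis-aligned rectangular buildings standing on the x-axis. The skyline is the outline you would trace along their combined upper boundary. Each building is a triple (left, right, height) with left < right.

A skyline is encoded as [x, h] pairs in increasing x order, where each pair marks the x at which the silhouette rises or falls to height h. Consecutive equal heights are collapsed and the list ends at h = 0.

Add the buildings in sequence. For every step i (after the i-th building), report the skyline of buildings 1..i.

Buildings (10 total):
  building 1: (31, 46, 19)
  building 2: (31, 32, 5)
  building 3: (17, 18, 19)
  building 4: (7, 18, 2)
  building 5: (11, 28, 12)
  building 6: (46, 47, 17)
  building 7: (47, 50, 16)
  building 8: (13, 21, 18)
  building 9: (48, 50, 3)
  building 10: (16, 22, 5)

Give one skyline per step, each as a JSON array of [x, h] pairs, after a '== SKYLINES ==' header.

== SKYLINES ==
[[31,19],[46,0]]
[[31,19],[46,0]]
[[17,19],[18,0],[31,19],[46,0]]
[[7,2],[17,19],[18,0],[31,19],[46,0]]
[[7,2],[11,12],[17,19],[18,12],[28,0],[31,19],[46,0]]
[[7,2],[11,12],[17,19],[18,12],[28,0],[31,19],[46,17],[47,0]]
[[7,2],[11,12],[17,19],[18,12],[28,0],[31,19],[46,17],[47,16],[50,0]]
[[7,2],[11,12],[13,18],[17,19],[18,18],[21,12],[28,0],[31,19],[46,17],[47,16],[50,0]]
[[7,2],[11,12],[13,18],[17,19],[18,18],[21,12],[28,0],[31,19],[46,17],[47,16],[50,0]]
[[7,2],[11,12],[13,18],[17,19],[18,18],[21,12],[28,0],[31,19],[46,17],[47,16],[50,0]]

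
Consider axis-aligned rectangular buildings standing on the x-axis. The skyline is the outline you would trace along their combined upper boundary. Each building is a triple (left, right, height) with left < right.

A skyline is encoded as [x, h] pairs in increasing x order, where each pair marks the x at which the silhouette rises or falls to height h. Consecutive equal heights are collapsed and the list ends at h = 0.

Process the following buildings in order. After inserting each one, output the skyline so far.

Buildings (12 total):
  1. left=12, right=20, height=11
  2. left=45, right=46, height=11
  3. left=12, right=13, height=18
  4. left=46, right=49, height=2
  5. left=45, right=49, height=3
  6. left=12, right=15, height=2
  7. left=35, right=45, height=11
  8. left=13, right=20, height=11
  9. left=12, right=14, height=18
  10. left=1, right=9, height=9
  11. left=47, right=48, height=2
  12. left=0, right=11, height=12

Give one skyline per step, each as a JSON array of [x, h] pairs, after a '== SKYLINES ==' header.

== SKYLINES ==
[[12,11],[20,0]]
[[12,11],[20,0],[45,11],[46,0]]
[[12,18],[13,11],[20,0],[45,11],[46,0]]
[[12,18],[13,11],[20,0],[45,11],[46,2],[49,0]]
[[12,18],[13,11],[20,0],[45,11],[46,3],[49,0]]
[[12,18],[13,11],[20,0],[45,11],[46,3],[49,0]]
[[12,18],[13,11],[20,0],[35,11],[46,3],[49,0]]
[[12,18],[13,11],[20,0],[35,11],[46,3],[49,0]]
[[12,18],[14,11],[20,0],[35,11],[46,3],[49,0]]
[[1,9],[9,0],[12,18],[14,11],[20,0],[35,11],[46,3],[49,0]]
[[1,9],[9,0],[12,18],[14,11],[20,0],[35,11],[46,3],[49,0]]
[[0,12],[11,0],[12,18],[14,11],[20,0],[35,11],[46,3],[49,0]]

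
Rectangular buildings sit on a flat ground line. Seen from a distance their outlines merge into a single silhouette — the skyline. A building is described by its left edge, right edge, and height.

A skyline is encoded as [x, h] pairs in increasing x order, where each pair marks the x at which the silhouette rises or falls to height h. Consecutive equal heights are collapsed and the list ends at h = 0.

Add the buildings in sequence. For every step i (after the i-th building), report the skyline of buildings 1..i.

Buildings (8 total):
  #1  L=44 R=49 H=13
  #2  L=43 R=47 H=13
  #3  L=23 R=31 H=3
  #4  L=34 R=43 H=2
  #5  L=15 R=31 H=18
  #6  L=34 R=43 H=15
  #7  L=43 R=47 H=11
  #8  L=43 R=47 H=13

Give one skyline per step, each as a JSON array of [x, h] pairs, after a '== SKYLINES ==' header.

== SKYLINES ==
[[44,13],[49,0]]
[[43,13],[49,0]]
[[23,3],[31,0],[43,13],[49,0]]
[[23,3],[31,0],[34,2],[43,13],[49,0]]
[[15,18],[31,0],[34,2],[43,13],[49,0]]
[[15,18],[31,0],[34,15],[43,13],[49,0]]
[[15,18],[31,0],[34,15],[43,13],[49,0]]
[[15,18],[31,0],[34,15],[43,13],[49,0]]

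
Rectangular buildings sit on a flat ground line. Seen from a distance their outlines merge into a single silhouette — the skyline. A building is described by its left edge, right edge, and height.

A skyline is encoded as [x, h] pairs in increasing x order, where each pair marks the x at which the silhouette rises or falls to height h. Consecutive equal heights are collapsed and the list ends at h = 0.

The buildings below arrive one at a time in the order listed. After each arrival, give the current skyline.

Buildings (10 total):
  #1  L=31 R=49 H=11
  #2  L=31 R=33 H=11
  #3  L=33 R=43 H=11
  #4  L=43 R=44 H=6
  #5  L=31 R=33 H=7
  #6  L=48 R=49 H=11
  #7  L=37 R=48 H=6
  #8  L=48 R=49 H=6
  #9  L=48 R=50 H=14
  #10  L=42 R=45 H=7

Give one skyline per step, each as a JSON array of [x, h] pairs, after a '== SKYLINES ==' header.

== SKYLINES ==
[[31,11],[49,0]]
[[31,11],[49,0]]
[[31,11],[49,0]]
[[31,11],[49,0]]
[[31,11],[49,0]]
[[31,11],[49,0]]
[[31,11],[49,0]]
[[31,11],[49,0]]
[[31,11],[48,14],[50,0]]
[[31,11],[48,14],[50,0]]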